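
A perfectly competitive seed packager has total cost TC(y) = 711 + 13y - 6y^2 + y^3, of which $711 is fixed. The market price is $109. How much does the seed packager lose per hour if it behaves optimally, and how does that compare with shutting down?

AVC = 13 - 6y + y^2; min AVC = $4 at y = 3. Since P = $109 ≥ min AVC, the firm produces.
With MC = 13 - 12y + 3y^2, P = MC on the upward-sloping part at y* = 8.
TR = 109·8 = 872. TC = 711 + 232 = 943. Profit = 872 − 943 = -$71.
By producing, the firm covers all variable cost plus $640 of fixed cost; shutting down would lose the full $711.

Profit = -$71 at y = 8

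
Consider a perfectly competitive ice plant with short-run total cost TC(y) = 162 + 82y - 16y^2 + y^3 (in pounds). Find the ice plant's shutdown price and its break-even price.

AVC = 82 - 16y + y^2; minimized at y = 8, giving min AVC = £18. That is the shutdown price.
ATC = 162/y + 82 - 16y + y^2. Setting dATC/dy = −162/y^2 − 16 + 2y = 0 gives y = 9 (since 2·9^3 − 16·9^2 = 162).
min ATC = 162/9 + 82 − 16·9 + 9^2 = £37. That is the break-even price.
Between these two prices the firm operates at a loss; above £37 it earns a profit.

Shutdown price = £18; break-even price = £37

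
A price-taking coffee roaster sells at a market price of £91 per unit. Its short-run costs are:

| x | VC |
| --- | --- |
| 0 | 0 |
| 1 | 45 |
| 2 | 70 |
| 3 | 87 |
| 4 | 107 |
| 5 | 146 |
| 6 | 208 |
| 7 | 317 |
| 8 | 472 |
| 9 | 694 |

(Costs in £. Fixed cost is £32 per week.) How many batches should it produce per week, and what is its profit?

x = 6; profit = £306

Profit at each row (π = 91x − TC): x=0: -32; x=1: 14; x=2: 80; x=3: 154; x=4: 225; x=5: 277; x=6: 306; x=7: 288; x=8: 224; x=9: 93.
Profit is maximized at x = 6. AVC there is 208/6 = £34.67 ≤ P, so producing beats shutting down (which would give -£32).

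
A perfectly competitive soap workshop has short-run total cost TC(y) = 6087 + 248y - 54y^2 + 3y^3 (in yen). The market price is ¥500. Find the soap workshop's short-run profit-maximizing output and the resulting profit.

AVC = 248 - 54y + 3y^2; min AVC = ¥5 at y = 9. Since P = ¥500 ≥ min AVC, the firm produces.
MC = 248 - 108y + 9y^2. Setting P = MC and taking the root on the rising branch gives y* = 14.
TR = 500·14 = 7000. TC = 6087 + 1120 = 7207. Profit = 7000 − 7207 = -¥207.
Shutting down would mean losing the fixed cost of ¥6087, so operating at a loss of ¥207 is better by ¥5880.

Profit = -¥207 at y = 14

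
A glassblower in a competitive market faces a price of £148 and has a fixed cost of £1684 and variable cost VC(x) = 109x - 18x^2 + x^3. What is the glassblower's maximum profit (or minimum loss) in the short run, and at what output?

Profit = -£332 at x = 13

AVC = 109 - 18x + x^2; min AVC = £28 at x = 9. Since P = £148 ≥ min AVC, the firm produces.
MC = 109 - 36x + 3x^2. Setting P = MC and taking the root on the rising branch gives x* = 13.
TR = 148·13 = 1924. TC = 1684 + 572 = 2256. Profit = 1924 − 2256 = -£332.
By producing, the firm covers all variable cost plus £1352 of fixed cost; shutting down would lose the full £1684.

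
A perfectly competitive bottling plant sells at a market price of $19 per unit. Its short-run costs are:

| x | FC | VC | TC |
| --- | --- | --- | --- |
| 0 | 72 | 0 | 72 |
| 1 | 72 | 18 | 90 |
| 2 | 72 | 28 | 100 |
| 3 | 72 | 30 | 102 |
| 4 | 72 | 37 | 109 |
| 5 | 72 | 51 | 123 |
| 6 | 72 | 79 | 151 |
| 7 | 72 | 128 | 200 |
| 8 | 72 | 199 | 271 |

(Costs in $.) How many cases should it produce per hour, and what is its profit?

x = 5; profit = -$28

Profit at each row (π = 19x − TC): x=0: -72; x=1: -71; x=2: -62; x=3: -45; x=4: -33; x=5: -28; x=6: -37; x=7: -67; x=8: -119.
Profit is maximized at x = 5. AVC there is 51/5 = $10.20 ≤ P, so producing beats shutting down (which would give -$72).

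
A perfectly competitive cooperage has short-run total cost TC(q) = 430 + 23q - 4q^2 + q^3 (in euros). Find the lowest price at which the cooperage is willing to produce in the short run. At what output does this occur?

The firm shuts down when price falls below the minimum of average variable cost. AVC = VC/q = 23 - 4q + q^2.
dAVC/dq = -4 + 2q = 0 gives q = 2. min AVC = 23 - 4·2 + 2^2 = 19.
For P < €19 the firm produces nothing.

€19 per unit, at q = 2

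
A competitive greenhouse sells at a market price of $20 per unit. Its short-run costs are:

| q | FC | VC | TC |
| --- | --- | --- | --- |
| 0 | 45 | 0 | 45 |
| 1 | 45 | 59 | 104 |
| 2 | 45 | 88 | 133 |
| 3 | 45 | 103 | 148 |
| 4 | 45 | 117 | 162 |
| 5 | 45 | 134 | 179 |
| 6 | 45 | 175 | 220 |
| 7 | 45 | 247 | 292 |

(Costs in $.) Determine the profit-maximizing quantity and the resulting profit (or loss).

q = 0 (shut down); profit = -$45

Compute π = P·q − TC at each output: q=0: -45; q=1: -84; q=2: -93; q=3: -88; q=4: -82; q=5: -79; q=6: -100; q=7: -152.
Profit is highest at q = 0. Equivalently, the lowest AVC in the table is 134/5 ≈ $26.80 at q = 5, and P = $20 falls below it — price never covers variable cost, so the firm shuts down and loses only its fixed cost.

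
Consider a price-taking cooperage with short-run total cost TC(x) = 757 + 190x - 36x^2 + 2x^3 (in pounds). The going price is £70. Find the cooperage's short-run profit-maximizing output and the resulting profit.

Profit = -£357 at x = 10

AVC = 190 - 36x + 2x^2 has its minimum £28 at x = 9; price £70 clears that bar, so the firm operates.
MC = 190 - 72x + 6x^2. Setting P = MC and taking the root on the rising branch gives x* = 10.
TR = 70·10 = 700. TC = 757 + 300 = 1057. Profit = 700 − 1057 = -£357.
By producing, the firm covers all variable cost plus £400 of fixed cost; shutting down would lose the full £757.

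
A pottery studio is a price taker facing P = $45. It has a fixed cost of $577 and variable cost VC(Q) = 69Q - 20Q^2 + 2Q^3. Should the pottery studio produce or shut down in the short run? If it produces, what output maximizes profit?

Produce at Q = 6

Strip out fixed cost: VC = 69Q - 20Q^2 + 2Q^3. Then AVC = 69 - 20Q + 2Q^2 and MC = 69 - 40Q + 6Q^2.
The AVC parabola has its vertex at Q = 20/4 = 5, where AVC = 69 - 20·5 + 2·5^2 = $19.
P = $45 exceeds min AVC = $19, so the firm stays open.
Set P = MC: 45 = 69 - 40Q + 6Q^2 → 24 - 40Q + 6Q^2 = 0. The roots are Q = 2/3 and Q = 6; the profit-maximizing output is on the rising part of MC, so Q* = 6.
Check: AVC at Q = 6 is $21 ≤ P, so revenue covers variable cost.
Profit = P·Q − TC = 45·6 − 703 = -$433, a loss, but smaller than the $577 fixed cost the firm would lose by shutting down.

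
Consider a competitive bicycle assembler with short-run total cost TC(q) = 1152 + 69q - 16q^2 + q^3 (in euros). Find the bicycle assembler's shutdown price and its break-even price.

Shutdown price = €5; break-even price = €117

Shutdown price = min AVC. AVC = 69 - 16q + q^2, with vertex at q = 8 and minimum €5.
ATC = 1152/q + 69 - 16q + q^2. Setting dATC/dq = −1152/q^2 − 16 + 2q = 0 gives q = 12 (since 2·12^3 − 16·12^2 = 1152).
min ATC = 1152/12 + 69 − 16·12 + 12^2 = €117. That is the break-even price.
For €5 ≤ P < €117 the firm produces at a loss; below €5 it shuts down.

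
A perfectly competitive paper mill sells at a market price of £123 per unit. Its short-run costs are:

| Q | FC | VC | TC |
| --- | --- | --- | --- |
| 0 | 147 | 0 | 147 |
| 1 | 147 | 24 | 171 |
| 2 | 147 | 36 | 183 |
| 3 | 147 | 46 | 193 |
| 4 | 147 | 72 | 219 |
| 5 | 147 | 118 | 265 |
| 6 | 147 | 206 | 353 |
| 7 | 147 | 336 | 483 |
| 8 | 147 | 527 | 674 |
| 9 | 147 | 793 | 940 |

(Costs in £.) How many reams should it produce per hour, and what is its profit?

Profit at each row (π = 123Q − TC): Q=0: -147; Q=1: -48; Q=2: 63; Q=3: 176; Q=4: 273; Q=5: 350; Q=6: 385; Q=7: 378; Q=8: 310; Q=9: 167.
Profit is maximized at Q = 6. AVC there is 206/6 = £34.33 ≤ P, so producing beats shutting down (which would give -£147).

Q = 6; profit = £385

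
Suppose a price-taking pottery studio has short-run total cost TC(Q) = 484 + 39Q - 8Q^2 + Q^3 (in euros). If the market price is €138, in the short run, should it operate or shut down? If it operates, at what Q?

Produce at Q = 9

From TC, MC = TC'(Q) = 39 - 16Q + 3Q^2 and AVC = VC/Q = 39 - 8Q + Q^2.
The AVC parabola has its vertex at Q = 8/2 = 4, where AVC = 39 - 8·4 + 4^2 = €23.
Since P = €138 ≥ min AVC = €23, price covers variable cost and the firm should produce.
Solving P = MC: -99 - 16Q + 3Q^2 = 0 ⇒ Q = -11/3 or 9. On the upward-sloping branch, Q* = 9.
Check: AVC at Q = 9 is €48 ≤ P, so revenue covers variable cost.
Profit = P·Q − TC = 138·9 − 916 = €326.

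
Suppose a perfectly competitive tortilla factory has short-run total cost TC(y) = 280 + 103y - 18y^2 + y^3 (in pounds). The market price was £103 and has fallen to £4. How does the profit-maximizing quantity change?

Output falls from 12 to 0 (the firm shuts down)

AVC = 103 - 18y + y^2, minimized at y = 9 where min AVC = £22. MC = 103 - 36y + 3y^2.
At P = £103 ≥ min AVC, set P = MC on the rising branch: y = 12.
At P = £4 < min AVC = £22, price no longer covers variable cost at any output, so the firm shuts down: y = 0.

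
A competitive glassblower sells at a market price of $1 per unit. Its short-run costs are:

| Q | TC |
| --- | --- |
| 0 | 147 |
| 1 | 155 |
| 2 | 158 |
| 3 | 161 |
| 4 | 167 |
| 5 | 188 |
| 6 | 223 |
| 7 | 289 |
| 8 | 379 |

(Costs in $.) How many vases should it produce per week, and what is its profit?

Profit at each row (π = 1Q − TC): Q=0: -147; Q=1: -154; Q=2: -156; Q=3: -158; Q=4: -163; Q=5: -183; Q=6: -217; Q=7: -282; Q=8: -371.
Profit is highest at Q = 0. Equivalently, the lowest AVC in the table is 14/3 ≈ $4.67 at Q = 3, and P = $1 falls below it — price never covers variable cost, so the firm shuts down and loses only its fixed cost.

Q = 0 (shut down); profit = -$147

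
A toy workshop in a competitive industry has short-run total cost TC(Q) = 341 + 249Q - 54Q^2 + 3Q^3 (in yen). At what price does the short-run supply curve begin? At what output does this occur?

¥6 per unit, at Q = 9

The firm shuts down when price falls below the minimum of average variable cost. AVC = VC/Q = 249 - 54Q + 3Q^2.
At the minimum of AVC, MC = AVC. MC = 249 - 108Q + 9Q^2; setting MC = AVC gives 6Q^2 - 54Q = 0, so Q = 9. min AVC = 6.
So the shutdown price is ¥6.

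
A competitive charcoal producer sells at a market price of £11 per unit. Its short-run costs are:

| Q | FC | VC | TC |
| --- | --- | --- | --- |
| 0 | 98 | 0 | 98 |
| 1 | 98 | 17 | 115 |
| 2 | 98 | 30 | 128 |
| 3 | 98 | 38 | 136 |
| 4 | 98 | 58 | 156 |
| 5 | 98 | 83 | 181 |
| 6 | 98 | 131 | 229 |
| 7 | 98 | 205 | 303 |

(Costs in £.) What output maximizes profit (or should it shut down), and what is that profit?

Profit at each row (π = 11Q − TC): Q=0: -98; Q=1: -104; Q=2: -106; Q=3: -103; Q=4: -112; Q=5: -126; Q=6: -163; Q=7: -226.
Profit is highest at Q = 0. Equivalently, the lowest AVC in the table is 38/3 ≈ £12.67 at Q = 3, and P = £11 falls below it — price never covers variable cost, so the firm shuts down and loses only its fixed cost.

Q = 0 (shut down); profit = -£98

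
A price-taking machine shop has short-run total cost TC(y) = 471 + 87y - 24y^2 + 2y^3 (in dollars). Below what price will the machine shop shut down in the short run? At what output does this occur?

The firm shuts down when price falls below the minimum of average variable cost. AVC = VC/y = 87 - 24y + 2y^2.
At the minimum of AVC, MC = AVC. MC = 87 - 48y + 6y^2; setting MC = AVC gives 4y^2 - 24y = 0, so y = 6. min AVC = 15.
For P < $15 the firm produces nothing.

$15 per unit, at y = 6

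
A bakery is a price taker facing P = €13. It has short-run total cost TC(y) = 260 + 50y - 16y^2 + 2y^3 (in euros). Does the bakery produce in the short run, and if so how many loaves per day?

Variable cost is VC = 50y - 16y^2 + 2y^3, so AVC = VC/y = 50 - 16y + 2y^2 and MC = dTC/dy = 50 - 32y + 6y^2.
The AVC parabola has its vertex at y = 16/4 = 4, where AVC = 50 - 16·4 + 2·4^2 = €18.
P = €13 lies below min AVC = €18; no output level covers variable cost.
Best response: produce nothing and absorb the €260 fixed cost.

Shut down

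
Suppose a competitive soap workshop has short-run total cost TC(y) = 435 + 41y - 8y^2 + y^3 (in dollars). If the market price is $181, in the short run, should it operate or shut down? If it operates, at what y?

Produce at y = 10

Strip out fixed cost: VC = 41y - 8y^2 + y^3. Then AVC = 41 - 8y + y^2 and MC = 41 - 16y + 3y^2.
AVC hits its minimum where MC = AVC, at y = 4, giving min AVC = 41 - 8·4 + 4^2 = $25.
P = $181 exceeds min AVC = $25, so the firm stays open.
Set P = MC: 181 = 41 - 16y + 3y^2 → -140 - 16y + 3y^2 = 0. The roots are y = -14/3 and y = 10; the profit-maximizing output is on the rising part of MC, so y* = 10.
Check: AVC at y = 10 is $61 ≤ P, so revenue covers variable cost.
Profit = P·y − TC = 181·10 − 1045 = $765.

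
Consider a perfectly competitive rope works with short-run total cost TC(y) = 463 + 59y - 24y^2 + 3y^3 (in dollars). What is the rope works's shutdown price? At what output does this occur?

$11 per unit, at y = 4

Short-run supply begins at min AVC. From VC = 59y - 24y^2 + 3y^3, AVC = 59 - 24y + 3y^2.
At the minimum of AVC, MC = AVC. MC = 59 - 48y + 9y^2; setting MC = AVC gives 6y^2 - 24y = 0, so y = 4. min AVC = 11.
The firm shuts down for any P below $11.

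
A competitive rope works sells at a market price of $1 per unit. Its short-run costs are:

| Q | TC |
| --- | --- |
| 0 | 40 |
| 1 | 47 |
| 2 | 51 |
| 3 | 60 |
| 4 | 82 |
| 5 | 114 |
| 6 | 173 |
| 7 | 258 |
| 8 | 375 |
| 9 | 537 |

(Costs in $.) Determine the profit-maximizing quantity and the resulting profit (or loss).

Q = 0 (shut down); profit = -$40

Profit at each row (π = 1Q − TC): Q=0: -40; Q=1: -46; Q=2: -49; Q=3: -57; Q=4: -78; Q=5: -109; Q=6: -167; Q=7: -251; Q=8: -367; Q=9: -528.
Profit is highest at Q = 0. Equivalently, the lowest AVC in the table is 11/2 ≈ $5.50 at Q = 2, and P = $1 falls below it — price never covers variable cost, so the firm shuts down and loses only its fixed cost.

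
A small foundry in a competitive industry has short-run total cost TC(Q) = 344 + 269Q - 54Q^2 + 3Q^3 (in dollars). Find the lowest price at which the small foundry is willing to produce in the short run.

The shutdown price is the minimum of AVC. VC = 269Q - 54Q^2 + 3Q^3, so AVC = 269 - 54Q + 3Q^2.
At the minimum of AVC, MC = AVC. MC = 269 - 108Q + 9Q^2; setting MC = AVC gives 6Q^2 - 54Q = 0, so Q = 9. min AVC = 26.
So the shutdown price is $26.

$26 per unit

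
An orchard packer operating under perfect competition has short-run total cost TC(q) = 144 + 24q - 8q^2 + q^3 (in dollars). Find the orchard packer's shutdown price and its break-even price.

Shutdown price = $8; break-even price = $36

Shutdown price = min AVC. AVC = 24 - 8q + q^2, with vertex at q = 4 and minimum $8.
ATC = 144/q + 24 - 8q + q^2. Setting dATC/dq = −144/q^2 − 8 + 2q = 0 gives q = 6 (since 2·6^3 − 8·6^2 = 144).
min ATC = 144/6 + 24 − 8·6 + 6^2 = $36. That is the break-even price.
For $8 ≤ P < $36 the firm produces at a loss; below $8 it shuts down.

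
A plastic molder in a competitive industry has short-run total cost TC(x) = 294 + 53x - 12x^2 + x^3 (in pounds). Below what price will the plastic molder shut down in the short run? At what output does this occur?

The firm shuts down when price falls below the minimum of average variable cost. AVC = VC/x = 53 - 12x + x^2.
dAVC/dx = -12 + 2x = 0 gives x = 6. min AVC = 53 - 12·6 + 6^2 = 17.
So the shutdown price is £17.

£17 per unit, at x = 6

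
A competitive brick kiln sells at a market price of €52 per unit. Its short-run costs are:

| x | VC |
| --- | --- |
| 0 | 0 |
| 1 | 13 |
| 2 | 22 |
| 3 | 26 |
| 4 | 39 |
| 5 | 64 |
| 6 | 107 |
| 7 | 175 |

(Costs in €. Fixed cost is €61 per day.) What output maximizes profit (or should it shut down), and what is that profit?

x = 6; profit = €144

Profit at each row (π = 52x − TC): x=0: -61; x=1: -22; x=2: 21; x=3: 69; x=4: 108; x=5: 135; x=6: 144; x=7: 128.
Profit is maximized at x = 6. AVC there is 107/6 = €17.83 ≤ P, so producing beats shutting down (which would give -€61).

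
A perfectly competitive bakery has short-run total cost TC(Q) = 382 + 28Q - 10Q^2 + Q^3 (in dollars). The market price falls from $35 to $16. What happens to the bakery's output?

AVC = 28 - 10Q + Q^2, minimized at Q = 5 where min AVC = $3. MC = 28 - 20Q + 3Q^2.
At P = $35 ≥ min AVC, set P = MC on the rising branch: Q = 7.
At P = $16 ≥ min AVC, set P = MC: Q = 6. The firm stays open but cuts output.

Output falls from 7 to 6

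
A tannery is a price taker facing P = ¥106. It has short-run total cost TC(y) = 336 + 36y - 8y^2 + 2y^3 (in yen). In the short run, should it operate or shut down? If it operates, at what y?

Produce at y = 5

From TC, MC = TC'(y) = 36 - 16y + 6y^2 and AVC = VC/y = 36 - 8y + 2y^2.
AVC is minimized where dAVC/dy = -8 + 4y = 0, at y = 2; min AVC = 36 - 8·2 + 2·2^2 = ¥28.
Because ¥106 ≥ ¥28, revenue can cover variable cost; the firm operates.
Set P = MC: 106 = 36 - 16y + 6y^2 → -70 - 16y + 6y^2 = 0. The roots are y = -7/3 and y = 5; the profit-maximizing output is on the rising part of MC, so y* = 5.
Check: AVC at y = 5 is ¥46 ≤ P, so revenue covers variable cost.
Profit = P·y − TC = 106·5 − 566 = -¥36, a loss, but smaller than the ¥336 fixed cost the firm would lose by shutting down.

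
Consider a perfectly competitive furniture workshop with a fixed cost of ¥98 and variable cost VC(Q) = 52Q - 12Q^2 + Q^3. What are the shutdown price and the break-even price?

AVC = 52 - 12Q + Q^2; minimized at Q = 6, giving min AVC = ¥16. That is the shutdown price.
ATC = 98/Q + 52 - 12Q + Q^2. Setting dATC/dQ = −98/Q^2 − 12 + 2Q = 0 gives Q = 7 (since 2·7^3 − 12·7^2 = 98).
min ATC = 98/7 + 52 − 12·7 + 7^2 = ¥31. That is the break-even price.
Between these two prices the firm operates at a loss; above ¥31 it earns a profit.

Shutdown price = ¥16; break-even price = ¥31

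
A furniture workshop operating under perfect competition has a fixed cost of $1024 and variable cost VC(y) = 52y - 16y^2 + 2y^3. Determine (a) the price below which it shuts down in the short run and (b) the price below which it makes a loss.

Shutdown price = min AVC. AVC = 52 - 16y + 2y^2, with vertex at y = 4 and minimum $20.
ATC = 1024/y + 52 - 16y + 2y^2. Setting dATC/dy = −1024/y^2 − 16 + 4y = 0 gives y = 8 (since 4·8^3 − 16·8^2 = 1024).
min ATC = 1024/8 + 52 − 16·8 + 2·8^2 = $180. That is the break-even price.
Between these two prices the firm operates at a loss; above $180 it earns a profit.

Shutdown price = $20; break-even price = $180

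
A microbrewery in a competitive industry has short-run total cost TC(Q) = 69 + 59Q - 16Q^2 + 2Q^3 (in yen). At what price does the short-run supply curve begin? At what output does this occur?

Short-run supply begins at min AVC. From VC = 59Q - 16Q^2 + 2Q^3, AVC = 59 - 16Q + 2Q^2.
At the minimum of AVC, MC = AVC. MC = 59 - 32Q + 6Q^2; setting MC = AVC gives 4Q^2 - 16Q = 0, so Q = 4. min AVC = 27.
So the shutdown price is ¥27.

¥27 per unit, at Q = 4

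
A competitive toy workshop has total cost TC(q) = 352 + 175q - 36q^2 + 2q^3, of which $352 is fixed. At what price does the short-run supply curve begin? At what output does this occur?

The firm shuts down when price falls below the minimum of average variable cost. AVC = VC/q = 175 - 36q + 2q^2.
dAVC/dq = -36 + 4q = 0 gives q = 9. min AVC = 175 - 36·9 + 2·9^2 = 13.
For P < $13 the firm produces nothing.

$13 per unit, at q = 9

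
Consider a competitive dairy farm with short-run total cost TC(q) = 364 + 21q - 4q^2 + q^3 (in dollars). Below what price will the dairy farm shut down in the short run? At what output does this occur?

$17 per unit, at q = 2

Short-run supply begins at min AVC. From VC = 21q - 4q^2 + q^3, AVC = 21 - 4q + q^2.
dAVC/dq = -4 + 2q = 0 gives q = 2. min AVC = 21 - 4·2 + 2^2 = 17.
The firm shuts down for any P below $17.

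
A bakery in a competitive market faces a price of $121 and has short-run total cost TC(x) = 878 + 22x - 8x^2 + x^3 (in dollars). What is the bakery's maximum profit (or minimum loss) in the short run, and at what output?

Profit = -$68 at x = 9

AVC = 22 - 8x + x^2; min AVC = $6 at x = 4. Since P = $121 ≥ min AVC, the firm produces.
With MC = 22 - 16x + 3x^2, P = MC on the upward-sloping part at x* = 9.
TR = 121·9 = 1089. TC = 878 + 279 = 1157. Profit = 1089 − 1157 = -$68.
That loss of $68 beats the $878 the firm would lose by shutting down; producing recovers $810 of fixed cost.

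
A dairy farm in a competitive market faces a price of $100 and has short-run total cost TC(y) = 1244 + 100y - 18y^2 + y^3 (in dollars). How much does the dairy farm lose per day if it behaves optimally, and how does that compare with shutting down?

Profit = -$380 at y = 12

AVC = 100 - 18y + y^2 has its minimum $19 at y = 9; price $100 clears that bar, so the firm operates.
With MC = 100 - 36y + 3y^2, P = MC on the upward-sloping part at y* = 12.
TR = 100·12 = 1200. TC = 1244 + 336 = 1580. Profit = 1200 − 1580 = -$380.
By producing, the firm covers all variable cost plus $864 of fixed cost; shutting down would lose the full $1244.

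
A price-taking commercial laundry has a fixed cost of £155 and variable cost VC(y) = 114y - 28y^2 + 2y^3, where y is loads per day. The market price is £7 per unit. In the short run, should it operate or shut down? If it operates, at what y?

Shut down

Strip out fixed cost: VC = 114y - 28y^2 + 2y^3. Then AVC = 114 - 28y + 2y^2 and MC = 114 - 56y + 6y^2.
AVC hits its minimum where MC = AVC, at y = 7, giving min AVC = 114 - 28·7 + 2·7^2 = £16.
With P < min AVC (£7 < £16), every unit sold adds to the loss.
The firm minimizes its loss by shutting down and losing only its fixed cost of £155.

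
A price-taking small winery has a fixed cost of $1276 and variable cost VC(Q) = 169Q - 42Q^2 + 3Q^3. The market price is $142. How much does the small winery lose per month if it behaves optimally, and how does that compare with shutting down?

Profit = -$304 at Q = 9

AVC = 169 - 42Q + 3Q^2; min AVC = $22 at Q = 7. Since P = $142 ≥ min AVC, the firm produces.
With MC = 169 - 84Q + 9Q^2, P = MC on the upward-sloping part at Q* = 9.
TR = 142·9 = 1278. TC = 1276 + 306 = 1582. Profit = 1278 − 1582 = -$304.
That loss of $304 beats the $1276 the firm would lose by shutting down; producing recovers $972 of fixed cost.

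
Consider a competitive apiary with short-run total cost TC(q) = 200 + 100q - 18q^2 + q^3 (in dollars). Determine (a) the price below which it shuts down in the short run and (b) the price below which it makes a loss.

Shutdown price = $19; break-even price = $40

Shutdown price = min AVC. AVC = 100 - 18q + q^2, with vertex at q = 9 and minimum $19.
ATC = 200/q + 100 - 18q + q^2. Setting dATC/dq = −200/q^2 − 18 + 2q = 0 gives q = 10 (since 2·10^3 − 18·10^2 = 200).
min ATC = 200/10 + 100 − 18·10 + 10^2 = $40. That is the break-even price.
Between these two prices the firm operates at a loss; above $40 it earns a profit.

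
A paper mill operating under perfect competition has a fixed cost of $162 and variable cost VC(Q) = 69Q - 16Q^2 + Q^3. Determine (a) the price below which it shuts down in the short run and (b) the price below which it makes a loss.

AVC = 69 - 16Q + Q^2; minimized at Q = 8, giving min AVC = $5. That is the shutdown price.
ATC = 162/Q + 69 - 16Q + Q^2. Setting dATC/dQ = −162/Q^2 − 16 + 2Q = 0 gives Q = 9 (since 2·9^3 − 16·9^2 = 162).
min ATC = 162/9 + 69 − 16·9 + 9^2 = $24. That is the break-even price.
For $5 ≤ P < $24 the firm produces at a loss; below $5 it shuts down.

Shutdown price = $5; break-even price = $24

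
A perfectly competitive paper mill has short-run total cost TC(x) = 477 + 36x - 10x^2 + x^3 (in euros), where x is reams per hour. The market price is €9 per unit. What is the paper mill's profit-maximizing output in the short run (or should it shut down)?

Shut down

From TC, MC = TC'(x) = 36 - 20x + 3x^2 and AVC = VC/x = 36 - 10x + x^2.
The AVC parabola has its vertex at x = 10/2 = 5, where AVC = 36 - 10·5 + 5^2 = €11.
With P < min AVC (€9 < €11), every unit sold adds to the loss.
Best response: produce nothing and absorb the €477 fixed cost.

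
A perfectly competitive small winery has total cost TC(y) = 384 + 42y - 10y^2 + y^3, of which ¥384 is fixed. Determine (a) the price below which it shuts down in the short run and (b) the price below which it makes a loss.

Shutdown price = ¥17; break-even price = ¥74

AVC = 42 - 10y + y^2; minimized at y = 5, giving min AVC = ¥17. That is the shutdown price.
ATC = 384/y + 42 - 10y + y^2. Setting dATC/dy = −384/y^2 − 10 + 2y = 0 gives y = 8 (since 2·8^3 − 10·8^2 = 384).
min ATC = 384/8 + 42 − 10·8 + 8^2 = ¥74. That is the break-even price.
Between these two prices the firm operates at a loss; above ¥74 it earns a profit.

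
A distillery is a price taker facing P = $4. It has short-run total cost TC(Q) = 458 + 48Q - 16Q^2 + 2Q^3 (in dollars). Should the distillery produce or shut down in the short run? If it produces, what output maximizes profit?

Shut down

Strip out fixed cost: VC = 48Q - 16Q^2 + 2Q^3. Then AVC = 48 - 16Q + 2Q^2 and MC = 48 - 32Q + 6Q^2.
The AVC parabola has its vertex at Q = 16/4 = 4, where AVC = 48 - 16·4 + 2·4^2 = $16.
P = $4 lies below min AVC = $16; no output level covers variable cost.
Shutting down limits the loss to fixed cost, $458.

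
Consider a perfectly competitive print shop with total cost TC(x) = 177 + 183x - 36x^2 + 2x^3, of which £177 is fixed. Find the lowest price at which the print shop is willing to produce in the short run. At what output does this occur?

£21 per unit, at x = 9

The firm shuts down when price falls below the minimum of average variable cost. AVC = VC/x = 183 - 36x + 2x^2.
dAVC/dx = -36 + 4x = 0 gives x = 9. min AVC = 183 - 36·9 + 2·9^2 = 21.
For P < £21 the firm produces nothing.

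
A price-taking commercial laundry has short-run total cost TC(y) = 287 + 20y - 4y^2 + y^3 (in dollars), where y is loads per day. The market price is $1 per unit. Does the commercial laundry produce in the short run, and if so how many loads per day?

From TC, MC = TC'(y) = 20 - 8y + 3y^2 and AVC = VC/y = 20 - 4y + y^2.
AVC is minimized where dAVC/dy = -4 + 2y = 0, at y = 2; min AVC = 20 - 4·2 + 2^2 = $16.
P = $1 lies below min AVC = $16; no output level covers variable cost.
Shutting down limits the loss to fixed cost, $287.

Shut down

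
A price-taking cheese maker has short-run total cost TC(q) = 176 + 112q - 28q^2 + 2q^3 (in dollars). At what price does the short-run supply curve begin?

$14 per unit

Short-run supply begins at min AVC. From VC = 112q - 28q^2 + 2q^3, AVC = 112 - 28q + 2q^2.
At the minimum of AVC, MC = AVC. MC = 112 - 56q + 6q^2; setting MC = AVC gives 4q^2 - 28q = 0, so q = 7. min AVC = 14.
For P < $14 the firm produces nothing.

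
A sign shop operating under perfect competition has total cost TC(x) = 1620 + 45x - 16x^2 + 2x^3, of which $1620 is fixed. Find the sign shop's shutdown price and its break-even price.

Shutdown price = $13; break-even price = $243

AVC = 45 - 16x + 2x^2; minimized at x = 4, giving min AVC = $13. That is the shutdown price.
ATC = 1620/x + 45 - 16x + 2x^2. Setting dATC/dx = −1620/x^2 − 16 + 4x = 0 gives x = 9 (since 4·9^3 − 16·9^2 = 1620).
min ATC = 1620/9 + 45 − 16·9 + 2·9^2 = $243. That is the break-even price.
Between these two prices the firm operates at a loss; above $243 it earns a profit.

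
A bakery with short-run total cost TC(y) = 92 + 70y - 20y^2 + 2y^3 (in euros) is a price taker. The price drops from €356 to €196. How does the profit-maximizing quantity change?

MC = 70 - 40y + 6y^2; the shutdown threshold is min AVC = €20 (at y = 5).
At P = €356 ≥ min AVC, set P = MC on the rising branch: y = 11.
At P = €196 ≥ min AVC, set P = MC: y = 9. The firm stays open but cuts output.

Output falls from 11 to 9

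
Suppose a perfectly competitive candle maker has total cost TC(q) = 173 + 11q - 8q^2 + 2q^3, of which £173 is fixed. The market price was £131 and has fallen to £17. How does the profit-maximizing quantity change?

AVC = 11 - 8q + 2q^2, minimized at q = 2 where min AVC = £3. MC = 11 - 16q + 6q^2.
At P = £131 ≥ min AVC, set P = MC on the rising branch: q = 6.
At P = £17 ≥ min AVC, set P = MC: q = 3. The firm stays open but cuts output.

Output falls from 6 to 3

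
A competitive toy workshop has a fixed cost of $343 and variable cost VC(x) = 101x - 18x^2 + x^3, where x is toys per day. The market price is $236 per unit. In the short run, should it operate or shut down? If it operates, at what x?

Produce at x = 15

From TC, MC = TC'(x) = 101 - 36x + 3x^2 and AVC = VC/x = 101 - 18x + x^2.
AVC is minimized where dAVC/dx = -18 + 2x = 0, at x = 9; min AVC = 101 - 18·9 + 9^2 = $20.
P = $236 exceeds min AVC = $20, so the firm stays open.
P = MC gives -135 - 36x + 3x^2 = 0, with roots -3 and 15. Take the larger (rising MC): x* = 15.
Check: AVC at x = 15 is $56 ≤ P, so revenue covers variable cost.
Profit = P·x − TC = 236·15 − 1183 = $2357.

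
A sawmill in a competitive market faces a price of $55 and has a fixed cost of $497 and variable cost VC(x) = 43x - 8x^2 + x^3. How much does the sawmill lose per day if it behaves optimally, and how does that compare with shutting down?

Profit = -$353 at x = 6

AVC = 43 - 8x + x^2 has its minimum $27 at x = 4; price $55 clears that bar, so the firm operates.
With MC = 43 - 16x + 3x^2, P = MC on the upward-sloping part at x* = 6.
TR = 55·6 = 330. TC = 497 + 186 = 683. Profit = 330 − 683 = -$353.
By producing, the firm covers all variable cost plus $144 of fixed cost; shutting down would lose the full $497.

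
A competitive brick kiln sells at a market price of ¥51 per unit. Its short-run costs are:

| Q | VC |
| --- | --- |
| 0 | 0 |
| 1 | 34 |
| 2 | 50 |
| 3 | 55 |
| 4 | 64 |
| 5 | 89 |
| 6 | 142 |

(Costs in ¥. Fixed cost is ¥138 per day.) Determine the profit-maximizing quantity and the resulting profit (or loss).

Compute π = P·Q − TC at each output: Q=0: -138; Q=1: -121; Q=2: -86; Q=3: -40; Q=4: 2; Q=5: 28; Q=6: 26.
Profit is maximized at Q = 5. AVC there is 89/5 = ¥17.80 ≤ P, so producing beats shutting down (which would give -¥138).

Q = 5; profit = ¥28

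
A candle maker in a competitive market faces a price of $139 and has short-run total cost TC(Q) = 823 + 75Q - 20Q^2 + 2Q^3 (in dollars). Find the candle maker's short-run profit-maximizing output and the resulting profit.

Profit = -$55 at Q = 8

AVC = 75 - 20Q + 2Q^2 has its minimum $25 at Q = 5; price $139 clears that bar, so the firm operates.
With MC = 75 - 40Q + 6Q^2, P = MC on the upward-sloping part at Q* = 8.
TR = 139·8 = 1112. TC = 823 + 344 = 1167. Profit = 1112 − 1167 = -$55.
That loss of $55 beats the $823 the firm would lose by shutting down; producing recovers $768 of fixed cost.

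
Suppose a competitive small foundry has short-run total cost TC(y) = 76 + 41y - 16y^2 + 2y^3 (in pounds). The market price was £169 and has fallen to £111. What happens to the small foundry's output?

MC = 41 - 32y + 6y^2; the shutdown threshold is min AVC = £9 (at y = 4).
With P = £169 above the shutdown price, P = MC gives y = 8.
At P = £111 ≥ min AVC, set P = MC: y = 7. The firm stays open but cuts output.

Output falls from 8 to 7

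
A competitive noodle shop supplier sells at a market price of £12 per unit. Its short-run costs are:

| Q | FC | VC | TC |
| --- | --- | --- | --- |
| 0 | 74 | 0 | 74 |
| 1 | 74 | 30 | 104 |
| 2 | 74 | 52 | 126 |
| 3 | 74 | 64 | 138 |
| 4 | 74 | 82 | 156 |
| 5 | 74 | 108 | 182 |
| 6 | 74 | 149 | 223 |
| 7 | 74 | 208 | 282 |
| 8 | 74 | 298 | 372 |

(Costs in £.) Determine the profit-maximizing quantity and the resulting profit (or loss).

Profit at each row (π = 12Q − TC): Q=0: -74; Q=1: -92; Q=2: -102; Q=3: -102; Q=4: -108; Q=5: -122; Q=6: -151; Q=7: -198; Q=8: -276.
Profit is highest at Q = 0. Equivalently, the lowest AVC in the table is 82/4 ≈ £20.50 at Q = 4, and P = £12 falls below it — price never covers variable cost, so the firm shuts down and loses only its fixed cost.

Q = 0 (shut down); profit = -£74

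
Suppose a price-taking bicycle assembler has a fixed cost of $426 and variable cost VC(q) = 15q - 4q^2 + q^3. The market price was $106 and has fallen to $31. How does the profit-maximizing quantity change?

Output falls from 7 to 4

MC = 15 - 8q + 3q^2; the shutdown threshold is min AVC = $11 (at q = 2).
At P = $106 ≥ min AVC, set P = MC on the rising branch: q = 7.
At P = $31 ≥ min AVC, set P = MC: q = 4. The firm stays open but cuts output.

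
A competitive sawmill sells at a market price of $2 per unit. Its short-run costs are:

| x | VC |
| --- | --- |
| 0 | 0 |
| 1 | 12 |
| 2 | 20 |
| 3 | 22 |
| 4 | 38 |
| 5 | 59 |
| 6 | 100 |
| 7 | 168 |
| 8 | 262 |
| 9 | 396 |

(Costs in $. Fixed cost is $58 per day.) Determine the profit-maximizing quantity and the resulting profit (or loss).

x = 0 (shut down); profit = -$58

Compute π = P·x − TC at each output: x=0: -58; x=1: -68; x=2: -74; x=3: -74; x=4: -88; x=5: -107; x=6: -146; x=7: -212; x=8: -304; x=9: -436.
Profit is highest at x = 0. Equivalently, the lowest AVC in the table is 22/3 ≈ $7.33 at x = 3, and P = $2 falls below it — price never covers variable cost, so the firm shuts down and loses only its fixed cost.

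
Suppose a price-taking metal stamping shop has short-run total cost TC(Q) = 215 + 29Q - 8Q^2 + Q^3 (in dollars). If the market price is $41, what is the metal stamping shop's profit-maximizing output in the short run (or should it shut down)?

From TC, MC = TC'(Q) = 29 - 16Q + 3Q^2 and AVC = VC/Q = 29 - 8Q + Q^2.
The AVC parabola has its vertex at Q = 8/2 = 4, where AVC = 29 - 8·4 + 4^2 = $13.
Because $41 ≥ $13, revenue can cover variable cost; the firm operates.
Set P = MC: 41 = 29 - 16Q + 3Q^2 → -12 - 16Q + 3Q^2 = 0. The roots are Q = -2/3 and Q = 6; the profit-maximizing output is on the rising part of MC, so Q* = 6.
Check: AVC at Q = 6 is $17 ≤ P, so revenue covers variable cost.
Profit = P·Q − TC = 41·6 − 317 = -$71, a loss, but smaller than the $215 fixed cost the firm would lose by shutting down.

Produce at Q = 6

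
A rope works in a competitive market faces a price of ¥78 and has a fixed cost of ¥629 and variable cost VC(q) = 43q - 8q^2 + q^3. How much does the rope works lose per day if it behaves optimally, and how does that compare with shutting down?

Profit = -¥335 at q = 7

AVC = 43 - 8q + q^2; min AVC = ¥27 at q = 4. Since P = ¥78 ≥ min AVC, the firm produces.
MC = 43 - 16q + 3q^2. Setting P = MC and taking the root on the rising branch gives q* = 7.
TR = 78·7 = 546. TC = 629 + 252 = 881. Profit = 546 − 881 = -¥335.
Shutting down would mean losing the fixed cost of ¥629, so operating at a loss of ¥335 is better by ¥294.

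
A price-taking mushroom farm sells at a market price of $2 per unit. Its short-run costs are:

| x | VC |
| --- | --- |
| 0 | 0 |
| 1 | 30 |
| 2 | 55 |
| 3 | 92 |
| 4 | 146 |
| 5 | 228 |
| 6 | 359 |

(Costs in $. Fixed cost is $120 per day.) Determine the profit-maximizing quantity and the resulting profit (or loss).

Profit at each row (π = 2x − TC): x=0: -120; x=1: -148; x=2: -171; x=3: -206; x=4: -258; x=5: -338; x=6: -467.
Profit is highest at x = 0. Equivalently, the lowest AVC in the table is 55/2 ≈ $27.50 at x = 2, and P = $2 falls below it — price never covers variable cost, so the firm shuts down and loses only its fixed cost.

x = 0 (shut down); profit = -$120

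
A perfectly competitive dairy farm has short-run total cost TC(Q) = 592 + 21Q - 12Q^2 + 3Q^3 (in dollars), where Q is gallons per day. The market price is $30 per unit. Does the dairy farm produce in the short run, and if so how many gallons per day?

Variable cost is VC = 21Q - 12Q^2 + 3Q^3, so AVC = VC/Q = 21 - 12Q + 3Q^2 and MC = dTC/dQ = 21 - 24Q + 9Q^2.
AVC hits its minimum where MC = AVC, at Q = 2, giving min AVC = 21 - 12·2 + 3·2^2 = $9.
P = $30 exceeds min AVC = $9, so the firm stays open.
P = MC gives -9 - 24Q + 9Q^2 = 0, with roots -1/3 and 3. Take the larger (rising MC): Q* = 3.
Check: AVC at Q = 3 is $12 ≤ P, so revenue covers variable cost.
Profit = P·Q − TC = 30·3 − 628 = -$538, a loss, but smaller than the $592 fixed cost the firm would lose by shutting down.

Produce at Q = 3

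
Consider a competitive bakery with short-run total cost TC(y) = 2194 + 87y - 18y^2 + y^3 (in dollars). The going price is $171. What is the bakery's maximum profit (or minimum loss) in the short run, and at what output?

AVC = 87 - 18y + y^2; min AVC = $6 at y = 9. Since P = $171 ≥ min AVC, the firm produces.
MC = 87 - 36y + 3y^2. Setting P = MC and taking the root on the rising branch gives y* = 14.
TR = 171·14 = 2394. TC = 2194 + 434 = 2628. Profit = 2394 − 2628 = -$234.
Shutting down would mean losing the fixed cost of $2194, so operating at a loss of $234 is better by $1960.

Profit = -$234 at y = 14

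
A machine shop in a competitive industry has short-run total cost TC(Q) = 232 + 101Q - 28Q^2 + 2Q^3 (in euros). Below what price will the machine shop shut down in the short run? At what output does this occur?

The firm shuts down when price falls below the minimum of average variable cost. AVC = VC/Q = 101 - 28Q + 2Q^2.
dAVC/dQ = -28 + 4Q = 0 gives Q = 7. min AVC = 101 - 28·7 + 2·7^2 = 3.
The firm shuts down for any P below €3.

€3 per unit, at Q = 7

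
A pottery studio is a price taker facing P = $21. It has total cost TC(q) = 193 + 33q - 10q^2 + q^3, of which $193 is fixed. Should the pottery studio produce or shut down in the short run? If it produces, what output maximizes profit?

Produce at q = 6

Variable cost is VC = 33q - 10q^2 + q^3, so AVC = VC/q = 33 - 10q + q^2 and MC = dTC/dq = 33 - 20q + 3q^2.
AVC is minimized where dAVC/dq = -10 + 2q = 0, at q = 5; min AVC = 33 - 10·5 + 5^2 = $8.
P = $21 exceeds min AVC = $8, so the firm stays open.
Solving P = MC: 12 - 20q + 3q^2 = 0 ⇒ q = 2/3 or 6. On the upward-sloping branch, q* = 6.
Check: AVC at q = 6 is $9 ≤ P, so revenue covers variable cost.
Profit = P·q − TC = 21·6 − 247 = -$121, a loss, but smaller than the $193 fixed cost the firm would lose by shutting down.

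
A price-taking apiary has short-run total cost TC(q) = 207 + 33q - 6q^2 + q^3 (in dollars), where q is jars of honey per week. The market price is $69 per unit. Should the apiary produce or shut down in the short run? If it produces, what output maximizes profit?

Variable cost is VC = 33q - 6q^2 + q^3, so AVC = VC/q = 33 - 6q + q^2 and MC = dTC/dq = 33 - 12q + 3q^2.
The AVC parabola has its vertex at q = 6/2 = 3, where AVC = 33 - 6·3 + 3^2 = $24.
P = $69 exceeds min AVC = $24, so the firm stays open.
Solving P = MC: -36 - 12q + 3q^2 = 0 ⇒ q = -2 or 6. On the upward-sloping branch, q* = 6.
Check: AVC at q = 6 is $33 ≤ P, so revenue covers variable cost.
Profit = P·q − TC = 69·6 − 405 = $9.

Produce at q = 6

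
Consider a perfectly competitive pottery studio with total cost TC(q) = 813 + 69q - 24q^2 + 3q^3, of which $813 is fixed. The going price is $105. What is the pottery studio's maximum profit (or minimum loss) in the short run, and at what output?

Profit = -$381 at q = 6

AVC = 69 - 24q + 3q^2; min AVC = $21 at q = 4. Since P = $105 ≥ min AVC, the firm produces.
MC = 69 - 48q + 9q^2. Setting P = MC and taking the root on the rising branch gives q* = 6.
TR = 105·6 = 630. TC = 813 + 198 = 1011. Profit = 630 − 1011 = -$381.
By producing, the firm covers all variable cost plus $432 of fixed cost; shutting down would lose the full $813.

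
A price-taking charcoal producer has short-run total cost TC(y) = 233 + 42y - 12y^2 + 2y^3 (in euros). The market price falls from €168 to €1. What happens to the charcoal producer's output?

Output falls from 7 to 0 (the firm shuts down)

MC = 42 - 24y + 6y^2; the shutdown threshold is min AVC = €24 (at y = 3).
At P = €168 ≥ min AVC, set P = MC on the rising branch: y = 7.
At P = €1 < min AVC = €24, price no longer covers variable cost at any output, so the firm shuts down: y = 0.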